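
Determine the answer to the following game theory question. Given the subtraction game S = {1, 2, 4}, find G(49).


The subtraction set is S = {1, 2, 4}.
G(k) = mex{ G(k - s) : s in S, s <= k }. We compute iteratively: G(0) = 0.
G(1) = mex({0}) = 1
G(2) = mex({0, 1}) = 2
G(3) = mex({1, 2}) = 0
G(4) = mex({0, 2}) = 1
G(5) = mex({0, 1}) = 2
G(6) = mex({1, 2}) = 0
Observe that G(3)..G(6) = 0, 1, 2, 0 repeats G(0)..G(3) = 0, 1, 2, 0.
For k >= max(S) = 4, G(k) is determined by the previous 4 values G(k-4)..G(k-1); a window of 4 consecutive values has recurred shifted by 3, so by induction G(k + 3) = G(k) for all k >= 0: the sequence is periodic from the start with period 3.
One period: G(0..2) = 0, 1, 2.
49 mod 3 = 1, so G(49) = G(1) = 1.

1


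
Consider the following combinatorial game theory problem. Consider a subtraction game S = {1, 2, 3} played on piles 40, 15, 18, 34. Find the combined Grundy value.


Subtraction set: {1, 2, 3}
For this subtraction set, G(n) = n mod 4 (period = max + 1 = 4).
Pile 1 (size 40): G(40) = 40 mod 4 = 0
Pile 2 (size 15): G(15) = 15 mod 4 = 3
Pile 3 (size 18): G(18) = 18 mod 4 = 2
Pile 4 (size 34): G(34) = 34 mod 4 = 2
Total Grundy value = XOR of all: 0 XOR 3 XOR 2 XOR 2 = 3

3


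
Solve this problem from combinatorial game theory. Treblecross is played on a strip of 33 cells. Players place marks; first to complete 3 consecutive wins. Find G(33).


Treblecross: place X on empty cells; 3-in-a-row wins.
Playing within two cells of an existing X lets the opponent win at once, so sensible play treats the cells i-2..i+2 around each X as dead. The player left with no safe cell loses, so this is a normal-play take-away game on strips of safe cells.
Placing X at cell i (0-indexed) of a strip of k safe cells leaves independent strips of sizes max(0, i-2) and max(0, k-i-3). Hence G(k) = mex{ G(max(0,i-2)) XOR G(max(0,k-i-3)) : 0 <= i < k }, with G(0) = 0.
G(1): splits (0,0):0^0=0 -> mex({0}) = 1
G(2): splits (0,0):0^0=0 -> mex({0}) = 1
G(3): splits (0,0):0^0=0 -> mex({0}) = 1
G(4): splits (0,1):0^1=1 (0,0):0^0=0 -> mex({0, 1}) = 2
G(5): splits (0,2):0^1=1 (0,1):0^1=1 (0,0):0^0=0 -> mex({0, 1}) = 2
G(6) = mex({1}) = 0
G(7) = mex({0, 1, 2}) = 3
G(8) = mex({0, 1, 2}) = 3
G(9) = mex({0, 2}) = 1
G(10) = mex({0, 2, 3}) = 1
G(11) = mex({0, 3}) = 1
G(12) = mex({1, 3}) = 0
G(13) = mex({0, 1, 2, 3}) = 4
G(14) = mex({0, 1, 2}) = 3
G(15) = mex({0, 1, 2}) = 3
G(16) = mex({0, 1, 2, 4}) = 3
G(17) = mex({0, 1, 3, 4}) = 2
G(18) = mex({0, 1, 3, 4}) = 2
G(19) = mex({0, 1, 3, 5}) = 2
G(20) = mex({0, 1, 2, 3, 5}) = 4
G(21) = mex({0, 1, 2, 3, 5}) = 4
G(22) = mex({1, 2, 6}) = 0
G(23) = mex({0, 1, 2, 3, 4, 6}) = 5
G(24) = mex({0, 1, 2, 3, 4}) = 5
G(25) = mex({0, 1, 3, 4, 7}) = 2
G(26) = mex({0, 1, 3, 4, 5, 7}) = 2
G(27) = mex({0, 1, 3, 5}) = 2
G(28) = mex({0, 1, 2, 5}) = 3
G(29) = mex({0, 1, 2, 4, 5, 6}) = 3
G(30) = mex({1, 2, 4, 6}) = 0
G(31) = mex({0, 1, 2, 3, 4, 6}) = 5
G(32) = mex({1, 2, 3, 4, 7}) = 0
G(33) = mex({0, 3, 7}) = 1
Therefore G(33) = 1.

1


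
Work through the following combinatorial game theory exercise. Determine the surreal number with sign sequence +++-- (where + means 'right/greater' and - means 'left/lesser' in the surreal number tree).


Sign expansion: +++--
Rule: track bounds (lo, hi), initially (-inf, +inf). On '+', the current value becomes lo and we move to the simplest number in (value, hi): value + 1 if hi = +inf, otherwise the midpoint (value + hi)/2. On '-', the current value becomes hi and we move to value - 1 if lo = -inf, otherwise the midpoint (lo + value)/2.
Start at 0.
Step 1: sign = +, move right. Bounds: (0, +inf). Value = 1
Step 2: sign = +, move right. Bounds: (1, +inf). Value = 2
Step 3: sign = +, move right. Bounds: (2, +inf). Value = 3
Step 4: sign = -, move left. Bounds: (2, 3). Value = 5/2
Step 5: sign = -, move left. Bounds: (2, 5/2). Value = 9/4
The surreal number with sign expansion +++-- is 9/4.

9/4


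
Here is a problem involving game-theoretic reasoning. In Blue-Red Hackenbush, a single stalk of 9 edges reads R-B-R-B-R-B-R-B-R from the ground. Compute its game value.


Edges (from ground): R-B-R-B-R-B-R-B-R
By Berlekamp's sign-expansion rule, a Blue-Red Hackenbush stalk has the value of the surreal number whose sign sequence is the edge sequence with B -> + and R -> -.
Sign sequence: -+-+-+-+-
Trace the sign expansion in the surreal number tree, starting from 0:
Edge 1: R (sign -) -> bounds (-inf, 0), value = -1
Edge 2: B (sign +) -> bounds (-1, 0), value = -1/2
Edge 3: R (sign -) -> bounds (-1, -1/2), value = -3/4
Edge 4: B (sign +) -> bounds (-3/4, -1/2), value = -5/8
Edge 5: R (sign -) -> bounds (-3/4, -5/8), value = -11/16
Edge 6: B (sign +) -> bounds (-11/16, -5/8), value = -21/32
Edge 7: R (sign -) -> bounds (-11/16, -21/32), value = -43/64
Edge 8: B (sign +) -> bounds (-43/64, -21/32), value = -85/128
Edge 9: R (sign -) -> bounds (-43/64, -85/128), value = -171/256
Game value = -171/256

-171/256


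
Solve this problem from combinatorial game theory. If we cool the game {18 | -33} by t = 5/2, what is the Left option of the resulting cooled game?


Original game: {18 | -33} (a switch {a | b} with a > b).
Cooling by t (for t below the temperature (a - b)/2 = 51/2) taxes each move by t: {a | b} cooled by t is {a - t | b + t}.
Cooling amount: t = 5/2
Cooled Left option: 18 - 5/2 = 31/2
Cooled Right option: -33 + 5/2 = -61/2
Cooled game: {31/2 | -61/2}
Left option = 31/2

31/2


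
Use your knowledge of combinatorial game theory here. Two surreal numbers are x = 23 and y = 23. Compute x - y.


x = 23, y = 23
x - y = 23 - 23 = 0

0


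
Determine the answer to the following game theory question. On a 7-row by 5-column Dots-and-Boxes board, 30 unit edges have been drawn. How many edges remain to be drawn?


Grid: 7 x 5 boxes, i.e. 8 rows and 6 columns of dots.
Horizontal edges: (rows + 1) * cols = 8 * 5 = 40
Vertical edges: rows * (cols + 1) = 7 * 6 = 42
Total edges: 40 + 42 = 82
Edges drawn: 30
Remaining: 82 - 30 = 52

52


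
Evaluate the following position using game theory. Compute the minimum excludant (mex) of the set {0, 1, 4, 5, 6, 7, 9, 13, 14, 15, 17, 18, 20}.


Set = {0, 1, 4, 5, 6, 7, 9, 13, 14, 15, 17, 18, 20}
0 is in the set.
1 is in the set.
2 is NOT in the set. This is the mex.
mex = 2

2


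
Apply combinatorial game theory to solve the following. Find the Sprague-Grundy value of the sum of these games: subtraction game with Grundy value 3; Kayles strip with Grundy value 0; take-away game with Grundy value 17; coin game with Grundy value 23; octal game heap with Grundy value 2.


By the Sprague-Grundy theorem, the Grundy value of a sum of games is the XOR of individual Grundy values.
subtraction game: Grundy value = 3. Running XOR: 0 XOR 3 = 3
Kayles strip: Grundy value = 0. Running XOR: 3 XOR 0 = 3
take-away game: Grundy value = 17. Running XOR: 3 XOR 17 = 18
coin game: Grundy value = 23. Running XOR: 18 XOR 23 = 5
octal game heap: Grundy value = 2. Running XOR: 5 XOR 2 = 7
The combined Grundy value is 7.

7


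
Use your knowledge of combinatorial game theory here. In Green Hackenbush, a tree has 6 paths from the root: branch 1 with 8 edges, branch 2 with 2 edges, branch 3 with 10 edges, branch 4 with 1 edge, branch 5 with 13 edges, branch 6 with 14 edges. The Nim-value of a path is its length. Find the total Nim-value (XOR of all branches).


The tree has 6 branches from the ground vertex.
In Green Hackenbush, the Nim-value of a simple path of length k is k.
Branch 1: length 8, Nim-value = 8
Branch 2: length 2, Nim-value = 2
Branch 3: length 10, Nim-value = 10
Branch 4: length 1, Nim-value = 1
Branch 5: length 13, Nim-value = 13
Branch 6: length 14, Nim-value = 14
Total Nim-value = XOR of all branch values:
0 XOR 8 = 8
8 XOR 2 = 10
10 XOR 10 = 0
0 XOR 1 = 1
1 XOR 13 = 12
12 XOR 14 = 2
Nim-value of the tree = 2

2


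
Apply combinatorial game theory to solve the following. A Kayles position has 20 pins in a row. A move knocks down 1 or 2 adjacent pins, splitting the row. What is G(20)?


Kayles: a move removes 1 or 2 adjacent pins from a contiguous row.
Removing pins from a row of k leaves two independent rows (a, b) with a + b = k - 1 (one pin) or a + b = k - 2 (two pins); an end removal gives a = 0.
By Sprague-Grundy, G(k) = mex{ G(a) XOR G(b) } over all these splits. G(0) = 0.
G(1): splits (0,0):0^0=0 -> mex({0}) = 1
G(2): splits (0,1):0^1=1 (0,0):0^0=0 -> mex({0, 1}) = 2
G(3): splits (0,2):0^2=2 (1,1):1^1=0 (0,1):0^1=1 -> mex({0, 1, 2}) = 3
G(4): splits (0,3):0^3=3 (1,2):1^2=3 (0,2):0^2=2 (1,1):1^1=0 -> mex({0, 2, 3}) = 1
G(5): splits (0,4):0^1=1 (1,3):1^3=2 (2,2):2^2=0 (0,3):0^3=3 (1,2):1^2=3 -> mex({0, 1, 2, 3}) = 4
G(6) = mex({0, 1, 2, 4}) = 3
G(7) = mex({0, 1, 3, 4, 5}) = 2
G(8) = mex({0, 2, 3, 5, 6}) = 1
G(9) = mex({0, 1, 2, 3, 6, 7}) = 4
G(10) = mex({0, 1, 3, 4, 5, 7}) = 2
G(11) = mex({0, 1, 2, 3, 4, 5}) = 6
G(12) = mex({0, 1, 2, 3, 5, 6, 7}) = 4
G(13) = mex({0, 2, 3, 4, 6, 7}) = 1
G(14) = mex({0, 1, 4, 5, 6, 7}) = 2
G(15) = mex({0, 1, 2, 3, 4, 5, 6}) = 7
G(16) = mex({0, 2, 3, 5, 6, 7}) = 1
G(17) = mex({0, 1, 2, 3, 5, 6, 7}) = 4
G(18) = mex({0, 1, 2, 4, 5, 6}) = 3
G(19) = mex({0, 1, 3, 4, 5, 7}) = 2
G(20) = mex({0, 2, 3, 4, 5, 6, 7}) = 1
Therefore G(20) = 1.

1


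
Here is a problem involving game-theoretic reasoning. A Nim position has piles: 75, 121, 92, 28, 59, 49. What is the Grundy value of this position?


We need the XOR (exclusive or) of all pile sizes.
After XOR-ing pile 1 (size 75): 0 XOR 75 = 75
After XOR-ing pile 2 (size 121): 75 XOR 121 = 50
After XOR-ing pile 3 (size 92): 50 XOR 92 = 110
After XOR-ing pile 4 (size 28): 110 XOR 28 = 114
After XOR-ing pile 5 (size 59): 114 XOR 59 = 73
After XOR-ing pile 6 (size 49): 73 XOR 49 = 120
The Nim-value of this position is 120.

120


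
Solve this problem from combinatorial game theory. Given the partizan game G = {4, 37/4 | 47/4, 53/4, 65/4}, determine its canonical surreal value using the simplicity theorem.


Left options: {4, 37/4}, max = 37/4
Right options: {47/4, 53/4, 65/4}, min = 47/4
All options are numbers and max(Left) < min(Right), so by the simplicity theorem the value is the simplest (earliest-born) number strictly between 37/4 and 47/4.
Integers 10 through 11 all lie strictly between 37/4 and 47/4.
Among integers, the simplest (lowest birthday = smallest |n|; 0 is born on day 0, +-n on day n) is 10.
No non-integer in the interval can be simpler: if x is a non-integer in the interval, then floor(x) or ceil(x) also lies in the interval (the interval contains an integer), and both are proper prefixes of x's sign expansion, i.e. born earlier. So the game value is 10.
Game value = 10

10


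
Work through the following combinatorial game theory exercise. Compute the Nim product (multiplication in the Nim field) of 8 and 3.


Nim multiplication is bilinear over XOR: (u XOR v) * w = (u*w) XOR (v*w).
So we split each operand into its bit components and XOR the pairwise Nim products.
8 = 8 (as XOR of powers of 2).
3 = 1 + 2 (as XOR of powers of 2).
Using the standard Nim-product table on single bits:
  2*2 = 3,   2*4 = 8,   2*8 = 12,
  4*4 = 6,   4*8 = 11,  8*8 = 13,
and  1*x = x (identity), k*l = l*k (commutative).
Pairwise Nim products:
  8 * 1 = 8
  8 * 2 = 12
XOR them: 8 XOR 12 = 4.
Result: 8 * 3 = 4 (in Nim).

4


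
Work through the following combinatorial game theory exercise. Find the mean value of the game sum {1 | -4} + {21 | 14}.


G1 = {1 | -4}, G2 = {21 | 14}
Each is a switch {a | b} with numbers a > b; its mean value is (a + b)/2, and mean value is additive over game sums: m(G1 + G2) = m(G1) + m(G2).
Mean of G1 = (1 + (-4))/2 = -3/2 = -3/2
Mean of G2 = (21 + (14))/2 = 35/2 = 35/2
Mean of G1 + G2 = -3/2 + 35/2 = 16

16


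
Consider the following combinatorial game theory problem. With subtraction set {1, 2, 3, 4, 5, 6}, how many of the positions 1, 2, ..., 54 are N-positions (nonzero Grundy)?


Subtraction set S = {1, 2, 3, 4, 5, 6}, so G(n) = n mod 7.
G(n) = 0 when n is a multiple of 7.
Multiples of 7 in [1, 54]: 7
N-positions (nonzero Grundy) = 54 - 7 = 47

47


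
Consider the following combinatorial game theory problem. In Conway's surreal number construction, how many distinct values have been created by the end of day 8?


Day 0: {|} = 0 is born. Count = 1.
Day n: the number of surreal numbers born by day n is 2^(n+1) - 1.
By day 0: 2^1 - 1 = 1
By day 1: 2^2 - 1 = 3
By day 2: 2^3 - 1 = 7
By day 3: 2^4 - 1 = 15
By day 4: 2^5 - 1 = 31
By day 5: 2^6 - 1 = 63
By day 6: 2^7 - 1 = 127
By day 7: 2^8 - 1 = 255
By day 8: 2^9 - 1 = 511
By day 8: 511 surreal numbers.

511


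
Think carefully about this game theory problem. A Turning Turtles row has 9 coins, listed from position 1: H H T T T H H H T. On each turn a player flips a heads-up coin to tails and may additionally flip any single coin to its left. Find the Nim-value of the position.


Coins: H H T T T H H H T
Key fact: a single head at position k behaves exactly like a Nim heap of size k (turning it to T and optionally flipping a coin at j < k corresponds to moving the heap from k to j, or to 0), and heads combine as a disjunctive sum (two heads at the same place would cancel, matching j XOR j = 0). So the Nim-value is the XOR of the 1-indexed positions of the heads.
Face-up positions (1-indexed): [1, 2, 6, 7, 8]
XOR 0 with 1: 0 XOR 1 = 1
XOR 1 with 2: 1 XOR 2 = 3
XOR 3 with 6: 3 XOR 6 = 5
XOR 5 with 7: 5 XOR 7 = 2
XOR 2 with 8: 2 XOR 8 = 10
Nim-value = 10

10


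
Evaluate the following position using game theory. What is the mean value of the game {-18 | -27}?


Game = {-18 | -27}, a switch {a | b} with numbers a > b.
Its thermograph has left wall a - t and right wall b + t, which meet at t = (a - b)/2, where both equal (a + b)/2. So the mast (mean value) is at (a + b)/2.
Mean = (-18 + (-27))/2 = -45/2 = -45/2

-45/2


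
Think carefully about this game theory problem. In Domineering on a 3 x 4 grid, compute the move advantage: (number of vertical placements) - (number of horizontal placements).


Board is 3 x 4 (rows x cols).
Left (vertical) placements: (rows-1) * cols = 2 * 4 = 8
Right (horizontal) placements: rows * (cols-1) = 3 * 3 = 9
Advantage = Left - Right = 8 - 9 = -1

-1


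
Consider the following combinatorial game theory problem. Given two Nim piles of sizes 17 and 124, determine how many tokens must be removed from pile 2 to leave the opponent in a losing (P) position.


Piles: 17 and 124
Current XOR: 17 XOR 124 = 109 (non-zero, so this is an N-position).
To make the XOR zero, we need to find a move that balances the piles.
For pile 2 (size 124): target = 124 XOR 109 = 17
We reduce pile 2 from 124 to 17.
Tokens removed: 124 - 17 = 107
Verification: 17 XOR 17 = 0

107


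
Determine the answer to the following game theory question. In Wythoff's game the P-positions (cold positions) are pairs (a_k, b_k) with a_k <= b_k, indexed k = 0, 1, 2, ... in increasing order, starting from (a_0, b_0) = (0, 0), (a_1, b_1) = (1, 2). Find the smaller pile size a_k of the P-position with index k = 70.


By Wythoff's theorem, a_k = floor(k * phi) and b_k = floor(k * phi^2) = a_k + k, where phi = (1 + sqrt(5))/2 is the golden ratio.
phi = (1 + sqrt(5))/2 = 1.618034
k = 70
k * phi = 70 * 1.618034 = 113.262379
a_70 = floor(k * phi) = 113

113


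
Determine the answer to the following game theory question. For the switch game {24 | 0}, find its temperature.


The game is {24 | 0}, a switch {a | b} with numbers a > b.
Cooling {a | b} by t gives {a - t | b + t}, which stops being hot when a - t = b + t, i.e. at t = (a - b)/2. So the temperature of a switch is (a - b)/2.
Temperature = (Left option - Right option) / 2
= (24 - (0)) / 2
= 24 / 2
= 12

12


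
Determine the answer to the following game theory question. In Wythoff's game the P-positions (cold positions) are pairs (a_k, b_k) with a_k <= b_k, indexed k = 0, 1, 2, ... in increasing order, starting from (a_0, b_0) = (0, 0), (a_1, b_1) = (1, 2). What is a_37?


By Wythoff's theorem, a_k = floor(k * phi) and b_k = floor(k * phi^2) = a_k + k, where phi = (1 + sqrt(5))/2 is the golden ratio.
phi = (1 + sqrt(5))/2 = 1.618034
k = 37
k * phi = 37 * 1.618034 = 59.867258
a_37 = floor(k * phi) = 59

59


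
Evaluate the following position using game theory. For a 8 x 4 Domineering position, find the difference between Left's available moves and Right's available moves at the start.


Board is 8 x 4 (rows x cols).
Left (vertical) placements: (rows-1) * cols = 7 * 4 = 28
Right (horizontal) placements: rows * (cols-1) = 8 * 3 = 24
Advantage = Left - Right = 28 - 24 = 4

4


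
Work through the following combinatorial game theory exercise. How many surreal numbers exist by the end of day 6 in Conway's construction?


Day 0: {|} = 0 is born. Count = 1.
Day n: the number of surreal numbers born by day n is 2^(n+1) - 1.
By day 0: 2^1 - 1 = 1
By day 1: 2^2 - 1 = 3
By day 2: 2^3 - 1 = 7
By day 3: 2^4 - 1 = 15
By day 4: 2^5 - 1 = 31
By day 5: 2^6 - 1 = 63
By day 6: 2^7 - 1 = 127
By day 6: 127 surreal numbers.

127


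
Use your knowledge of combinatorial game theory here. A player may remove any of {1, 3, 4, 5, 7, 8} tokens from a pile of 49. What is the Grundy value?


The subtraction set is S = {1, 3, 4, 5, 7, 8}.
G(k) = mex{ G(k - s) : s in S, s <= k }. We compute iteratively: G(0) = 0.
G(1) = mex({0}) = 1
G(2) = mex({1}) = 0
G(3) = mex({0}) = 1
G(4) = mex({0, 1}) = 2
G(5) = mex({0, 1, 2}) = 3
G(6) = mex({0, 1, 3}) = 2
G(7) = mex({0, 1, 2}) = 3
G(8) = mex({0, 1, 2, 3}) = 4
G(9) = mex({0, 1, 2, 3, 4}) = 5
G(10) = mex({0, 1, 2, 3, 5}) = 4
G(11) = mex({1, 2, 3, 4}) = 0
G(12) = mex({0, 2, 3, 4, 5}) = 1
G(13) = mex({1, 2, 3, 4, 5}) = 0
G(14) = mex({0, 2, 3, 4, 5}) = 1
G(15) = mex({0, 1, 3, 4}) = 2
G(16) = mex({0, 1, 2, 4, 5}) = 3
G(17) = mex({0, 1, 3, 4, 5}) = 2
G(18) = mex({0, 1, 2, 4}) = 3
Observe that G(11)..G(18) = 0, 1, 0, 1, 2, 3, 2, 3 repeats G(0)..G(7) = 0, 1, 0, 1, 2, 3, 2, 3.
For k >= max(S) = 8, G(k) is determined by the previous 8 values G(k-8)..G(k-1); a window of 8 consecutive values has recurred shifted by 11, so by induction G(k + 11) = G(k) for all k >= 0: the sequence is periodic from the start with period 11.
One period: G(0..10) = 0, 1, 0, 1, 2, 3, 2, 3, 4, 5, 4.
49 mod 11 = 5, so G(49) = G(5) = 3.

3


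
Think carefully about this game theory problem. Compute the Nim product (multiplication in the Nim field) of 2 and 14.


Nim multiplication is bilinear over XOR: (u XOR v) * w = (u*w) XOR (v*w).
So we split each operand into its bit components and XOR the pairwise Nim products.
2 = 2 (as XOR of powers of 2).
14 = 2 + 4 + 8 (as XOR of powers of 2).
Using the standard Nim-product table on single bits:
  2*2 = 3,   2*4 = 8,   2*8 = 12,
  4*4 = 6,   4*8 = 11,  8*8 = 13,
and  1*x = x (identity), k*l = l*k (commutative).
Pairwise Nim products:
  2 * 2 = 3
  2 * 4 = 8
  2 * 8 = 12
XOR them: 3 XOR 8 XOR 12 = 7.
Result: 2 * 14 = 7 (in Nim).

7


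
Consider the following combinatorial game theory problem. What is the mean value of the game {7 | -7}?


Game = {7 | -7}, a switch {a | b} with numbers a > b.
Its thermograph has left wall a - t and right wall b + t, which meet at t = (a - b)/2, where both equal (a + b)/2. So the mast (mean value) is at (a + b)/2.
Mean = (7 + (-7))/2 = 0/2 = 0

0


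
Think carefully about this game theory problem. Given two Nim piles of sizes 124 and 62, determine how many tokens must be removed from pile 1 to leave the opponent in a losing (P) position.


Piles: 124 and 62
Current XOR: 124 XOR 62 = 66 (non-zero, so this is an N-position).
To make the XOR zero, we need to find a move that balances the piles.
For pile 1 (size 124): target = 124 XOR 66 = 62
We reduce pile 1 from 124 to 62.
Tokens removed: 124 - 62 = 62
Verification: 62 XOR 62 = 0

62


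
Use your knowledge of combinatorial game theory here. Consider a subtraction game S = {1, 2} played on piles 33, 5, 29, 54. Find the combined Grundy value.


Subtraction set: {1, 2}
For this subtraction set, G(n) = n mod 3 (period = max + 1 = 3).
Pile 1 (size 33): G(33) = 33 mod 3 = 0
Pile 2 (size 5): G(5) = 5 mod 3 = 2
Pile 3 (size 29): G(29) = 29 mod 3 = 2
Pile 4 (size 54): G(54) = 54 mod 3 = 0
Total Grundy value = XOR of all: 0 XOR 2 XOR 2 XOR 0 = 0

0


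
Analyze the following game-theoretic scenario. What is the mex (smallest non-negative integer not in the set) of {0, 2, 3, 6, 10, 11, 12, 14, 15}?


Set = {0, 2, 3, 6, 10, 11, 12, 14, 15}
0 is in the set.
1 is NOT in the set. This is the mex.
mex = 1

1


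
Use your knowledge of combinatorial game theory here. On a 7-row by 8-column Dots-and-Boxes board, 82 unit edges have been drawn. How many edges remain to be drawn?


Grid: 7 x 8 boxes, i.e. 8 rows and 9 columns of dots.
Horizontal edges: (rows + 1) * cols = 8 * 8 = 64
Vertical edges: rows * (cols + 1) = 7 * 9 = 63
Total edges: 64 + 63 = 127
Edges drawn: 82
Remaining: 127 - 82 = 45

45


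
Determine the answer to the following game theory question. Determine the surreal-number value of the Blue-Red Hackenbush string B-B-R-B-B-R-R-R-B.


Edges (from ground): B-B-R-B-B-R-R-R-B
By Berlekamp's sign-expansion rule, a Blue-Red Hackenbush stalk has the value of the surreal number whose sign sequence is the edge sequence with B -> + and R -> -.
Sign sequence: ++-++---+
Trace the sign expansion in the surreal number tree, starting from 0:
Edge 1: B (sign +) -> bounds (0, +inf), value = 1
Edge 2: B (sign +) -> bounds (1, +inf), value = 2
Edge 3: R (sign -) -> bounds (1, 2), value = 3/2
Edge 4: B (sign +) -> bounds (3/2, 2), value = 7/4
Edge 5: B (sign +) -> bounds (7/4, 2), value = 15/8
Edge 6: R (sign -) -> bounds (7/4, 15/8), value = 29/16
Edge 7: R (sign -) -> bounds (7/4, 29/16), value = 57/32
Edge 8: R (sign -) -> bounds (7/4, 57/32), value = 113/64
Edge 9: B (sign +) -> bounds (113/64, 57/32), value = 227/128
Game value = 227/128

227/128


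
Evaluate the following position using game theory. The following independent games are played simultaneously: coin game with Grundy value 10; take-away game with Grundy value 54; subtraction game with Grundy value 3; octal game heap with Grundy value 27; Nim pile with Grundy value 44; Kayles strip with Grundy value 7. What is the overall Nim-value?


By the Sprague-Grundy theorem, the Grundy value of a sum of games is the XOR of individual Grundy values.
coin game: Grundy value = 10. Running XOR: 0 XOR 10 = 10
take-away game: Grundy value = 54. Running XOR: 10 XOR 54 = 60
subtraction game: Grundy value = 3. Running XOR: 60 XOR 3 = 63
octal game heap: Grundy value = 27. Running XOR: 63 XOR 27 = 36
Nim pile: Grundy value = 44. Running XOR: 36 XOR 44 = 8
Kayles strip: Grundy value = 7. Running XOR: 8 XOR 7 = 15
The combined Grundy value is 15.

15


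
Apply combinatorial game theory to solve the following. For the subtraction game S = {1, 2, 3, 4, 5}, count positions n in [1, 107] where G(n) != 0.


Subtraction set S = {1, 2, 3, 4, 5}, so G(n) = n mod 6.
G(n) = 0 when n is a multiple of 6.
Multiples of 6 in [1, 107]: 17
N-positions (nonzero Grundy) = 107 - 17 = 90

90


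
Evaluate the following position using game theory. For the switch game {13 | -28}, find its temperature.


The game is {13 | -28}, a switch {a | b} with numbers a > b.
Cooling {a | b} by t gives {a - t | b + t}, which stops being hot when a - t = b + t, i.e. at t = (a - b)/2. So the temperature of a switch is (a - b)/2.
Temperature = (Left option - Right option) / 2
= (13 - (-28)) / 2
= 41 / 2
= 41/2

41/2


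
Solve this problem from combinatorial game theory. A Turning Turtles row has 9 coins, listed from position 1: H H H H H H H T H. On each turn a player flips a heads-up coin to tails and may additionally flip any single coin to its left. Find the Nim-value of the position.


Coins: H H H H H H H T H
Key fact: a single head at position k behaves exactly like a Nim heap of size k (turning it to T and optionally flipping a coin at j < k corresponds to moving the heap from k to j, or to 0), and heads combine as a disjunctive sum (two heads at the same place would cancel, matching j XOR j = 0). So the Nim-value is the XOR of the 1-indexed positions of the heads.
Face-up positions (1-indexed): [1, 2, 3, 4, 5, 6, 7, 9]
XOR 0 with 1: 0 XOR 1 = 1
XOR 1 with 2: 1 XOR 2 = 3
XOR 3 with 3: 3 XOR 3 = 0
XOR 0 with 4: 0 XOR 4 = 4
XOR 4 with 5: 4 XOR 5 = 1
XOR 1 with 6: 1 XOR 6 = 7
XOR 7 with 7: 7 XOR 7 = 0
XOR 0 with 9: 0 XOR 9 = 9
Nim-value = 9

9


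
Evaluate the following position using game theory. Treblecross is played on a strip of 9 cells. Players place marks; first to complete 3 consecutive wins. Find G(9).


Treblecross: place X on empty cells; 3-in-a-row wins.
Playing within two cells of an existing X lets the opponent win at once, so sensible play treats the cells i-2..i+2 around each X as dead. The player left with no safe cell loses, so this is a normal-play take-away game on strips of safe cells.
Placing X at cell i (0-indexed) of a strip of k safe cells leaves independent strips of sizes max(0, i-2) and max(0, k-i-3). Hence G(k) = mex{ G(max(0,i-2)) XOR G(max(0,k-i-3)) : 0 <= i < k }, with G(0) = 0.
G(1): splits (0,0):0^0=0 -> mex({0}) = 1
G(2): splits (0,0):0^0=0 -> mex({0}) = 1
G(3): splits (0,0):0^0=0 -> mex({0}) = 1
G(4): splits (0,1):0^1=1 (0,0):0^0=0 -> mex({0, 1}) = 2
G(5): splits (0,2):0^1=1 (0,1):0^1=1 (0,0):0^0=0 -> mex({0, 1}) = 2
G(6) = mex({1}) = 0
G(7) = mex({0, 1, 2}) = 3
G(8) = mex({0, 1, 2}) = 3
G(9) = mex({0, 2}) = 1
Therefore G(9) = 1.

1


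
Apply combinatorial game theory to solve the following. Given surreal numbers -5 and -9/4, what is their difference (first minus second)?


x = -5, y = -9/4
Converting to common denominator: 4
x = -20/4, y = -9/4
x - y = -5 - -9/4 = -11/4

-11/4


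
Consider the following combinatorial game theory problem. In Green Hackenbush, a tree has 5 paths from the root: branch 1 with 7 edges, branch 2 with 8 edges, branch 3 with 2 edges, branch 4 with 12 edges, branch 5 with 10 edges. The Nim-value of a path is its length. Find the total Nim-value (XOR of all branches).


The tree has 5 branches from the ground vertex.
In Green Hackenbush, the Nim-value of a simple path of length k is k.
Branch 1: length 7, Nim-value = 7
Branch 2: length 8, Nim-value = 8
Branch 3: length 2, Nim-value = 2
Branch 4: length 12, Nim-value = 12
Branch 5: length 10, Nim-value = 10
Total Nim-value = XOR of all branch values:
0 XOR 7 = 7
7 XOR 8 = 15
15 XOR 2 = 13
13 XOR 12 = 1
1 XOR 10 = 11
Nim-value of the tree = 11

11


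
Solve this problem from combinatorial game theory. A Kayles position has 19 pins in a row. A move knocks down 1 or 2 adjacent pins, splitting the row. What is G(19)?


Kayles: a move removes 1 or 2 adjacent pins from a contiguous row.
Removing pins from a row of k leaves two independent rows (a, b) with a + b = k - 1 (one pin) or a + b = k - 2 (two pins); an end removal gives a = 0.
By Sprague-Grundy, G(k) = mex{ G(a) XOR G(b) } over all these splits. G(0) = 0.
G(1): splits (0,0):0^0=0 -> mex({0}) = 1
G(2): splits (0,1):0^1=1 (0,0):0^0=0 -> mex({0, 1}) = 2
G(3): splits (0,2):0^2=2 (1,1):1^1=0 (0,1):0^1=1 -> mex({0, 1, 2}) = 3
G(4): splits (0,3):0^3=3 (1,2):1^2=3 (0,2):0^2=2 (1,1):1^1=0 -> mex({0, 2, 3}) = 1
G(5): splits (0,4):0^1=1 (1,3):1^3=2 (2,2):2^2=0 (0,3):0^3=3 (1,2):1^2=3 -> mex({0, 1, 2, 3}) = 4
G(6) = mex({0, 1, 2, 4}) = 3
G(7) = mex({0, 1, 3, 4, 5}) = 2
G(8) = mex({0, 2, 3, 5, 6}) = 1
G(9) = mex({0, 1, 2, 3, 6, 7}) = 4
G(10) = mex({0, 1, 3, 4, 5, 7}) = 2
G(11) = mex({0, 1, 2, 3, 4, 5}) = 6
G(12) = mex({0, 1, 2, 3, 5, 6, 7}) = 4
G(13) = mex({0, 2, 3, 4, 6, 7}) = 1
G(14) = mex({0, 1, 4, 5, 6, 7}) = 2
G(15) = mex({0, 1, 2, 3, 4, 5, 6}) = 7
G(16) = mex({0, 2, 3, 5, 6, 7}) = 1
G(17) = mex({0, 1, 2, 3, 5, 6, 7}) = 4
G(18) = mex({0, 1, 2, 4, 5, 6}) = 3
G(19) = mex({0, 1, 3, 4, 5, 7}) = 2
Therefore G(19) = 2.

2


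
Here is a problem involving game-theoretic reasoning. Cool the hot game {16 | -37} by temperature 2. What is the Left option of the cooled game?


Original game: {16 | -37} (a switch {a | b} with a > b).
Cooling by t (for t below the temperature (a - b)/2 = 53/2) taxes each move by t: {a | b} cooled by t is {a - t | b + t}.
Cooling amount: t = 2
Cooled Left option: 16 - 2 = 14
Cooled Right option: -37 + 2 = -35
Cooled game: {14 | -35}
Left option = 14

14


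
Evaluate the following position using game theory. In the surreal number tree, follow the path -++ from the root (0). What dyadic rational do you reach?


Sign expansion: -++
Rule: track bounds (lo, hi), initially (-inf, +inf). On '+', the current value becomes lo and we move to the simplest number in (value, hi): value + 1 if hi = +inf, otherwise the midpoint (value + hi)/2. On '-', the current value becomes hi and we move to value - 1 if lo = -inf, otherwise the midpoint (lo + value)/2.
Start at 0.
Step 1: sign = -, move left. Bounds: (-inf, 0). Value = -1
Step 2: sign = +, move right. Bounds: (-1, 0). Value = -1/2
Step 3: sign = +, move right. Bounds: (-1/2, 0). Value = -1/4
The surreal number with sign expansion -++ is -1/4.

-1/4


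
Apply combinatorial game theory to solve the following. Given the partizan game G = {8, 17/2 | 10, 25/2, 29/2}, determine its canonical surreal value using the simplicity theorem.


Left options: {8, 17/2}, max = 17/2
Right options: {10, 25/2, 29/2}, min = 10
All options are numbers and max(Left) < min(Right), so by the simplicity theorem the value is the simplest (earliest-born) number strictly between 17/2 and 10.
The only integer strictly between 17/2 and 10 is 9.
No non-integer in the interval can be simpler: if x is a non-integer in the interval, then floor(x) or ceil(x) also lies in the interval (the interval contains an integer), and both are proper prefixes of x's sign expansion, i.e. born earlier. So the game value is 9.
Game value = 9

9


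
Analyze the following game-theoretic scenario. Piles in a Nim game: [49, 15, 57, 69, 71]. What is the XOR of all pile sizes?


We need the XOR (exclusive or) of all pile sizes.
After XOR-ing pile 1 (size 49): 0 XOR 49 = 49
After XOR-ing pile 2 (size 15): 49 XOR 15 = 62
After XOR-ing pile 3 (size 57): 62 XOR 57 = 7
After XOR-ing pile 4 (size 69): 7 XOR 69 = 66
After XOR-ing pile 5 (size 71): 66 XOR 71 = 5
The Nim-value of this position is 5.

5


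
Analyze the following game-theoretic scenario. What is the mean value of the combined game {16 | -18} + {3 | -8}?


G1 = {16 | -18}, G2 = {3 | -8}
Each is a switch {a | b} with numbers a > b; its mean value is (a + b)/2, and mean value is additive over game sums: m(G1 + G2) = m(G1) + m(G2).
Mean of G1 = (16 + (-18))/2 = -2/2 = -1
Mean of G2 = (3 + (-8))/2 = -5/2 = -5/2
Mean of G1 + G2 = -1 + -5/2 = -7/2

-7/2


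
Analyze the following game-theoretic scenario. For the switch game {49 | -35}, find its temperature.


The game is {49 | -35}, a switch {a | b} with numbers a > b.
Cooling {a | b} by t gives {a - t | b + t}, which stops being hot when a - t = b + t, i.e. at t = (a - b)/2. So the temperature of a switch is (a - b)/2.
Temperature = (Left option - Right option) / 2
= (49 - (-35)) / 2
= 84 / 2
= 42

42


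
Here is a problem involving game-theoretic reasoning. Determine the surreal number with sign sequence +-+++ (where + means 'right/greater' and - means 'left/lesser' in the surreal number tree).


Sign expansion: +-+++
Rule: track bounds (lo, hi), initially (-inf, +inf). On '+', the current value becomes lo and we move to the simplest number in (value, hi): value + 1 if hi = +inf, otherwise the midpoint (value + hi)/2. On '-', the current value becomes hi and we move to value - 1 if lo = -inf, otherwise the midpoint (lo + value)/2.
Start at 0.
Step 1: sign = +, move right. Bounds: (0, +inf). Value = 1
Step 2: sign = -, move left. Bounds: (0, 1). Value = 1/2
Step 3: sign = +, move right. Bounds: (1/2, 1). Value = 3/4
Step 4: sign = +, move right. Bounds: (3/4, 1). Value = 7/8
Step 5: sign = +, move right. Bounds: (7/8, 1). Value = 15/16
The surreal number with sign expansion +-+++ is 15/16.

15/16


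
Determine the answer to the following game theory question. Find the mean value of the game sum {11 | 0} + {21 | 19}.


G1 = {11 | 0}, G2 = {21 | 19}
Each is a switch {a | b} with numbers a > b; its mean value is (a + b)/2, and mean value is additive over game sums: m(G1 + G2) = m(G1) + m(G2).
Mean of G1 = (11 + (0))/2 = 11/2 = 11/2
Mean of G2 = (21 + (19))/2 = 40/2 = 20
Mean of G1 + G2 = 11/2 + 20 = 51/2

51/2


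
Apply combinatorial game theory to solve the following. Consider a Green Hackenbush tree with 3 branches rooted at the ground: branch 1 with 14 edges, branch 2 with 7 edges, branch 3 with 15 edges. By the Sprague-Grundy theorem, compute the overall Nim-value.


The tree has 3 branches from the ground vertex.
In Green Hackenbush, the Nim-value of a simple path of length k is k.
Branch 1: length 14, Nim-value = 14
Branch 2: length 7, Nim-value = 7
Branch 3: length 15, Nim-value = 15
Total Nim-value = XOR of all branch values:
0 XOR 14 = 14
14 XOR 7 = 9
9 XOR 15 = 6
Nim-value of the tree = 6

6


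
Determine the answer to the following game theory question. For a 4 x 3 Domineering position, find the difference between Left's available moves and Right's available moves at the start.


Board is 4 x 3 (rows x cols).
Left (vertical) placements: (rows-1) * cols = 3 * 3 = 9
Right (horizontal) placements: rows * (cols-1) = 4 * 2 = 8
Advantage = Left - Right = 9 - 8 = 1

1


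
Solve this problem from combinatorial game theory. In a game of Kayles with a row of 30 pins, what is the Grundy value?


Kayles: a move removes 1 or 2 adjacent pins from a contiguous row.
Removing pins from a row of k leaves two independent rows (a, b) with a + b = k - 1 (one pin) or a + b = k - 2 (two pins); an end removal gives a = 0.
By Sprague-Grundy, G(k) = mex{ G(a) XOR G(b) } over all these splits. G(0) = 0.
G(1): splits (0,0):0^0=0 -> mex({0}) = 1
G(2): splits (0,1):0^1=1 (0,0):0^0=0 -> mex({0, 1}) = 2
G(3): splits (0,2):0^2=2 (1,1):1^1=0 (0,1):0^1=1 -> mex({0, 1, 2}) = 3
G(4): splits (0,3):0^3=3 (1,2):1^2=3 (0,2):0^2=2 (1,1):1^1=0 -> mex({0, 2, 3}) = 1
G(5): splits (0,4):0^1=1 (1,3):1^3=2 (2,2):2^2=0 (0,3):0^3=3 (1,2):1^2=3 -> mex({0, 1, 2, 3}) = 4
G(6) = mex({0, 1, 2, 4}) = 3
G(7) = mex({0, 1, 3, 4, 5}) = 2
G(8) = mex({0, 2, 3, 5, 6}) = 1
G(9) = mex({0, 1, 2, 3, 6, 7}) = 4
G(10) = mex({0, 1, 3, 4, 5, 7}) = 2
G(11) = mex({0, 1, 2, 3, 4, 5}) = 6
G(12) = mex({0, 1, 2, 3, 5, 6, 7}) = 4
G(13) = mex({0, 2, 3, 4, 6, 7}) = 1
G(14) = mex({0, 1, 4, 5, 6, 7}) = 2
G(15) = mex({0, 1, 2, 3, 4, 5, 6}) = 7
G(16) = mex({0, 2, 3, 5, 6, 7}) = 1
G(17) = mex({0, 1, 2, 3, 5, 6, 7}) = 4
G(18) = mex({0, 1, 2, 4, 5, 6}) = 3
G(19) = mex({0, 1, 3, 4, 5, 7}) = 2
G(20) = mex({0, 2, 3, 4, 5, 6, 7}) = 1
G(21) = mex({0, 1, 2, 3, 5, 6, 7}) = 4
G(22) = mex({0, 1, 2, 3, 4, 5, 7}) = 6
G(23) = mex({0, 1, 2, 3, 4, 5, 6}) = 7
G(24) = mex({0, 1, 2, 3, 5, 6, 7}) = 4
G(25) = mex({0, 2, 3, 4, 6, 7}) = 1
G(26) = mex({0, 1, 3, 4, 5, 6, 7}) = 2
G(27) = mex({0, 1, 2, 3, 4, 5, 6, 7}) = 8
G(28) = mex({0, 1, 2, 3, 4, 6, 7, 8}) = 5
G(29) = mex({0, 1, 2, 3, 5, 6, 7, 8, 9}) = 4
G(30) = mex({0, 1, 2, 3, 4, 5, 6, 9, 10}) = 7
Therefore G(30) = 7.

7


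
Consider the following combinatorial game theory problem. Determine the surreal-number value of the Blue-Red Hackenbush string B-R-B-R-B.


Edges (from ground): B-R-B-R-B
By Berlekamp's sign-expansion rule, a Blue-Red Hackenbush stalk has the value of the surreal number whose sign sequence is the edge sequence with B -> + and R -> -.
Sign sequence: +-+-+
Trace the sign expansion in the surreal number tree, starting from 0:
Edge 1: B (sign +) -> bounds (0, +inf), value = 1
Edge 2: R (sign -) -> bounds (0, 1), value = 1/2
Edge 3: B (sign +) -> bounds (1/2, 1), value = 3/4
Edge 4: R (sign -) -> bounds (1/2, 3/4), value = 5/8
Edge 5: B (sign +) -> bounds (5/8, 3/4), value = 11/16
Game value = 11/16

11/16


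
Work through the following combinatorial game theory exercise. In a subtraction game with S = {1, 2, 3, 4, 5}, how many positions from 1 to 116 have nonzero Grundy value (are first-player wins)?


Subtraction set S = {1, 2, 3, 4, 5}, so G(n) = n mod 6.
G(n) = 0 when n is a multiple of 6.
Multiples of 6 in [1, 116]: 19
N-positions (nonzero Grundy) = 116 - 19 = 97

97


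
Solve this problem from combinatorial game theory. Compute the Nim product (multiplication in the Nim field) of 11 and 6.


Nim multiplication is bilinear over XOR: (u XOR v) * w = (u*w) XOR (v*w).
So we split each operand into its bit components and XOR the pairwise Nim products.
11 = 1 + 2 + 8 (as XOR of powers of 2).
6 = 2 + 4 (as XOR of powers of 2).
Using the standard Nim-product table on single bits:
  2*2 = 3,   2*4 = 8,   2*8 = 12,
  4*4 = 6,   4*8 = 11,  8*8 = 13,
and  1*x = x (identity), k*l = l*k (commutative).
Pairwise Nim products:
  1 * 2 = 2
  1 * 4 = 4
  2 * 2 = 3
  2 * 4 = 8
  8 * 2 = 12
  8 * 4 = 11
XOR them: 2 XOR 4 XOR 3 XOR 8 XOR 12 XOR 11 = 10.
Result: 11 * 6 = 10 (in Nim).

10


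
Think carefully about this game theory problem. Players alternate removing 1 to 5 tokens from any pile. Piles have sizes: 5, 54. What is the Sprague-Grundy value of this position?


Subtraction set: {1, 2, 3, 4, 5}
For this subtraction set, G(n) = n mod 6 (period = max + 1 = 6).
Pile 1 (size 5): G(5) = 5 mod 6 = 5
Pile 2 (size 54): G(54) = 54 mod 6 = 0
Total Grundy value = XOR of all: 5 XOR 0 = 5

5


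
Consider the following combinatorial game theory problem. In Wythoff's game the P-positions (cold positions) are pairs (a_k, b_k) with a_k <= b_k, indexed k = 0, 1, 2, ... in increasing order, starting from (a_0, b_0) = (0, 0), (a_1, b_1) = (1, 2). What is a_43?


By Wythoff's theorem, a_k = floor(k * phi) and b_k = floor(k * phi^2) = a_k + k, where phi = (1 + sqrt(5))/2 is the golden ratio.
phi = (1 + sqrt(5))/2 = 1.618034
k = 43
k * phi = 43 * 1.618034 = 69.575462
a_43 = floor(k * phi) = 69

69


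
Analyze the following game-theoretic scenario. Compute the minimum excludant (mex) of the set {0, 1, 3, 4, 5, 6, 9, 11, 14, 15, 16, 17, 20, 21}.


Set = {0, 1, 3, 4, 5, 6, 9, 11, 14, 15, 16, 17, 20, 21}
0 is in the set.
1 is in the set.
2 is NOT in the set. This is the mex.
mex = 2

2


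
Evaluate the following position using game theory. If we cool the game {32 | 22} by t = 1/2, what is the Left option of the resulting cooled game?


Original game: {32 | 22} (a switch {a | b} with a > b).
Cooling by t (for t below the temperature (a - b)/2 = 5) taxes each move by t: {a | b} cooled by t is {a - t | b + t}.
Cooling amount: t = 1/2
Cooled Left option: 32 - 1/2 = 63/2
Cooled Right option: 22 + 1/2 = 45/2
Cooled game: {63/2 | 45/2}
Left option = 63/2

63/2


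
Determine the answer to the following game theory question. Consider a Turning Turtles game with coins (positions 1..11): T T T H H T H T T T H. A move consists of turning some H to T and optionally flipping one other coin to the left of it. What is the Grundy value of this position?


Coins: T T T H H T H T T T H
Key fact: a single head at position k behaves exactly like a Nim heap of size k (turning it to T and optionally flipping a coin at j < k corresponds to moving the heap from k to j, or to 0), and heads combine as a disjunctive sum (two heads at the same place would cancel, matching j XOR j = 0). So the Nim-value is the XOR of the 1-indexed positions of the heads.
Face-up positions (1-indexed): [4, 5, 7, 11]
XOR 0 with 4: 0 XOR 4 = 4
XOR 4 with 5: 4 XOR 5 = 1
XOR 1 with 7: 1 XOR 7 = 6
XOR 6 with 11: 6 XOR 11 = 13
Nim-value = 13

13


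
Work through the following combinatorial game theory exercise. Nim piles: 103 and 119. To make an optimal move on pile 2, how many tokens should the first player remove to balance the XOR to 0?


Piles: 103 and 119
Current XOR: 103 XOR 119 = 16 (non-zero, so this is an N-position).
To make the XOR zero, we need to find a move that balances the piles.
For pile 2 (size 119): target = 119 XOR 16 = 103
We reduce pile 2 from 119 to 103.
Tokens removed: 119 - 103 = 16
Verification: 103 XOR 103 = 0

16


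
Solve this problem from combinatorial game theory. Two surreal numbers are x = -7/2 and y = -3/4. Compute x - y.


x = -7/2, y = -3/4
Converting to common denominator: 4
x = -14/4, y = -3/4
x - y = -7/2 - -3/4 = -11/4

-11/4
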